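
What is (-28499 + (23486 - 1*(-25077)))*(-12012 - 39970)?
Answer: -1042966848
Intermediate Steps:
(-28499 + (23486 - 1*(-25077)))*(-12012 - 39970) = (-28499 + (23486 + 25077))*(-51982) = (-28499 + 48563)*(-51982) = 20064*(-51982) = -1042966848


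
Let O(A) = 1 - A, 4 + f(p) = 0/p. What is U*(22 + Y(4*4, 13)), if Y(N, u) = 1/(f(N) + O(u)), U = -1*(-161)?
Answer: 56511/16 ≈ 3531.9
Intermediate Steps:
f(p) = -4 (f(p) = -4 + 0/p = -4 + 0 = -4)
U = 161
Y(N, u) = 1/(-3 - u) (Y(N, u) = 1/(-4 + (1 - u)) = 1/(-3 - u))
U*(22 + Y(4*4, 13)) = 161*(22 - 1/(3 + 13)) = 161*(22 - 1/16) = 161*(351/16) = 56511/16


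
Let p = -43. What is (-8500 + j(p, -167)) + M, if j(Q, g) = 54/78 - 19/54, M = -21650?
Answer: -21165061/702 ≈ -30150.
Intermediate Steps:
j(Q, g) = 239/702 (j(Q, g) = 54*(1/78) - 19*1/54 = 9/13 - 19/54 = 239/702)
(-8500 + j(p, -167)) + M = (-8500 + 239/702) - 21650 = -5966761/702 - 21650 = -21165061/702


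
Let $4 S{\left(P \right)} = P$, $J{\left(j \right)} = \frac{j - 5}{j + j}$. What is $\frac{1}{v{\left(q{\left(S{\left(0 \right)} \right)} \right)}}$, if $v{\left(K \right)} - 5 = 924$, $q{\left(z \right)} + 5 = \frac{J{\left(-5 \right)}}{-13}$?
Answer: $\frac{1}{929} \approx 0.0010764$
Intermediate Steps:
$J{\left(j \right)} = \frac{-5 + j}{2 j}$
$S{\left(P \right)} = \frac{P}{4}$
$q{\left(z \right)} = - \frac{66}{13}$ ($q{\left(z \right)} = -5 + \frac{\frac{1}{2} \frac{1}{-5} \left(-5 - 5\right)}{-13} = -5 + \frac{1}{2} \left(- \frac{1}{5}\right) \left(-10\right) \left(- \frac{1}{13}\right) = -5 + 1 \left(- \frac{1}{13}\right) = -5 - \frac{1}{13} = - \frac{66}{13}$)
$v{\left(K \right)} = 929$ ($v{\left(K \right)} = 5 + 924 = 929$)
$\frac{1}{v{\left(q{\left(S{\left(0 \right)} \right)} \right)}} = \frac{1}{929}$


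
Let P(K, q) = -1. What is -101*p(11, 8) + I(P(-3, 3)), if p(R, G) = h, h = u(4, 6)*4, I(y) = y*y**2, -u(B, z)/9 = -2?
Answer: -7273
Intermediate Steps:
u(B, z) = 18 (u(B, z) = -9*(-2) = 18)
I(y) = y**3
h = 72 (h = 18*4 = 72)
p(R, G) = 72
-101*p(11, 8) + I(P(-3, 3)) = -101*72 + (-1)**3 = -7272 - 1 = -7273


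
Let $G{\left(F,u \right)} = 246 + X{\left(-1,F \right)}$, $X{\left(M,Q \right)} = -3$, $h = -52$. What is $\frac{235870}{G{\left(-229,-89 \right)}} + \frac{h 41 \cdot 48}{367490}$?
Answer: $\frac{43327499326}{44650035} \approx 970.38$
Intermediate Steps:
$G{\left(F,u \right)} = 243$ ($G{\left(F,u \right)} = 246 - 3 = 243$)
$\frac{235870}{G{\left(-229,-89 \right)}} + \frac{h 41 \cdot 48}{367490} = \frac{235870}{243} + \frac{\left(-52\right) 41 \cdot 48}{367490} = 235870 \cdot \frac{1}{243} + \left(-2132\right) 48 \cdot \frac{1}{367490} = \frac{235870}{243} - \frac{51168}{183745} = \frac{43327499326}{44650035}$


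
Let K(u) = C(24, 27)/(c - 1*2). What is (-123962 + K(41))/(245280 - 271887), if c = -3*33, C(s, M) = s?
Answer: 255514/54843 ≈ 4.6590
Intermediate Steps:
c = -99
K(u) = -24/101 (K(u) = 24/(-99 - 1*2) = 24/(-99 - 2) = 24/(-101) = 24*(-1/101) = -24/101)
(-123962 + K(41))/(245280 - 271887) = (-123962 - 24/101)/(245280 - 271887) = -12520186/101/(-26607) = -12520186/101*(-1/26607) = 255514/54843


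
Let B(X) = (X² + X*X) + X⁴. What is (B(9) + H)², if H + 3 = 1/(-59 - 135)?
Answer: 1699578935041/37636 ≈ 4.5158e+7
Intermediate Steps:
B(X) = X⁴ + 2*X² (B(X) = (X² + X²) + X⁴ = 2*X² + X⁴ = X⁴ + 2*X²)
H = -583/194 (H = -3 + 1/(-59 - 135) = -3 + 1/(-194) = -3 - 1/194 = -583/194 ≈ -3.0052)
(B(9) + H)² = (9²*(2 + 9²) - 583/194)² = (81*(2 + 81) - 583/194)² = (81*83 - 583/194)² = (6723 - 583/194)² = (1303679/194)² = 1699578935041/37636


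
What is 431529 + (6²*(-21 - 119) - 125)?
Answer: 426364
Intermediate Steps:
431529 + (6²*(-21 - 119) - 125) = 431529 + (36*(-140) - 125) = 431529 + (-5040 - 125) = 431529 - 5165 = 426364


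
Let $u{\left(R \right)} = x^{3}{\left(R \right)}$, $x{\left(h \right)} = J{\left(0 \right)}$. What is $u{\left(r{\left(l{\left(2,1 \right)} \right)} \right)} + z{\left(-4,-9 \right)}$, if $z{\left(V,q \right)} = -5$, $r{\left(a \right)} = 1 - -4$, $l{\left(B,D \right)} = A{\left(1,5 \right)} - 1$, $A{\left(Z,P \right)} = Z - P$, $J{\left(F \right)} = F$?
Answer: $-5$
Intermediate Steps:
$l{\left(B,D \right)} = -5$ ($l{\left(B,D \right)} = \left(1 - 5\right) - 1 = -4 - 1 = -5$)
$r{\left(a \right)} = 5$ ($r{\left(a \right)} = 1 + 4 = 5$)
$x{\left(h \right)} = 0$
$u{\left(R \right)} = 0$ ($u{\left(R \right)} = 0^{3} = 0$)
$u{\left(r{\left(l{\left(2,1 \right)} \right)} \right)} + z{\left(-4,-9 \right)} = 0 - 5 = -5$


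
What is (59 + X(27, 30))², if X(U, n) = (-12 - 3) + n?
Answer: 5476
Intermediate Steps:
X(U, n) = -15 + n
(59 + X(27, 30))² = (59 + (-15 + 30))² = (59 + 15)² = 74² = 5476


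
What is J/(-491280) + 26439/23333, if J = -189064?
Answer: 2175047779/1432879530 ≈ 1.5180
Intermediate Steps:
J/(-491280) + 26439/23333 = -189064/(-491280) + 26439/23333 = -189064*(-1/491280) + 26439*(1/23333) = 23633/61410 + 26439/23333 = 2175047779/1432879530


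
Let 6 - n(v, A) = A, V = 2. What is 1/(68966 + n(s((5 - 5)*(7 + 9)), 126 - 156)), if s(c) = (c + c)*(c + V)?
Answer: 1/69002 ≈ 1.4492e-5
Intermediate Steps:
s(c) = 2*c*(2 + c) (s(c) = (c + c)*(c + 2) = (2*c)*(2 + c) = 2*c*(2 + c))
n(v, A) = 6 - A
1/(68966 + n(s((5 - 5)*(7 + 9)), 126 - 156)) = 1/(68966 + (6 - (126 - 156))) = 1/(68966 + (6 - 1*(-30))) = 1/(68966 + (6 + 30)) = 1/(68966 + 36) = 1/69002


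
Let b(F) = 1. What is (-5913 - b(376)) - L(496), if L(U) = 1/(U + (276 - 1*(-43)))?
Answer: -4819911/815 ≈ -5914.0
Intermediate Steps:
L(U) = 1/(319 + U) (L(U) = 1/(U + (276 + 43)) = 1/(U + 319) = 1/(319 + U))
(-5913 - b(376)) - L(496) = (-5913 - 1*1) - 1/(319 + 496) = (-5913 - 1) - 1/815 = -5914 - 1*1/815 = -5914 - 1/815 = -4819911/815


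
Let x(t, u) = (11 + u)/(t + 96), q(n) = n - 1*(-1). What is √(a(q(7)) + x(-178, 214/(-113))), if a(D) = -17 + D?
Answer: I*√782263518/9266 ≈ 3.0185*I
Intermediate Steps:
q(n) = 1 + n (q(n) = n + 1 = 1 + n)
x(t, u) = (11 + u)/(96 + t)
√(a(q(7)) + x(-178, 214/(-113))) = √((-17 + (1 + 7)) + (11 + 214/(-113))/(96 - 178)) = √((-17 + 8) + (11 + 214*(-1/113))/(-82)) = √(-9 - (11 - 214/113)/82) = √(-9 - 1/82*1029/113) = √(-9 - 1029/9266) = √(-84423/9266) = I*√782263518/9266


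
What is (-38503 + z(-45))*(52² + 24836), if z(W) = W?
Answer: -1061611920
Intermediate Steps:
(-38503 + z(-45))*(52² + 24836) = (-38503 - 45)*(52² + 24836) = -38548*(2704 + 24836) = -38548*27540 = -1061611920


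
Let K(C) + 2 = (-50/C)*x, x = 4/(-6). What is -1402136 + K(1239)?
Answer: -5211746846/3717 ≈ -1.4021e+6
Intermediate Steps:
x = -2/3 (x = 4*(-1/6) = -2/3 ≈ -0.66667)
K(C) = -2 + 100/(3*C) (K(C) = -2 - 50/C*(-2/3) = -2 + 100/(3*C))
-1402136 + K(1239) = -1402136 + (-2 + (100/3)/1239) = -1402136 + (-2 + (100/3)*(1/1239)) = -1402136 + (-2 + 100/3717) = -1402136 - 7334/3717 = -5211746846/3717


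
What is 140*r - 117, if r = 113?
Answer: 15703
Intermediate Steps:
140*r - 117 = 140*113 - 117 = 15820 - 117 = 15703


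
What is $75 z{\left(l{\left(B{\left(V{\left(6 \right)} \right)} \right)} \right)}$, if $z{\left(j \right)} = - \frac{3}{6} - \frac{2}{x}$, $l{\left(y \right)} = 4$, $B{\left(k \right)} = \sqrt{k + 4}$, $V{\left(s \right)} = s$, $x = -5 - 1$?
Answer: $- \frac{25}{2} \approx -12.5$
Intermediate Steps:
$x = -6$ ($x = -5 - 1 = -6$)
$B{\left(k \right)} = \sqrt{4 + k}$
$z{\left(j \right)} = - \frac{1}{6}$ ($z{\left(j \right)} = - \frac{3}{6} - \frac{2}{-6} = \left(-3\right) \frac{1}{6} - - \frac{1}{3} = - \frac{1}{2} + \frac{1}{3} = - \frac{1}{6}$)
$75 z{\left(l{\left(B{\left(V{\left(6 \right)} \right)} \right)} \right)} = 75 \left(- \frac{1}{6}\right) = - \frac{25}{2}$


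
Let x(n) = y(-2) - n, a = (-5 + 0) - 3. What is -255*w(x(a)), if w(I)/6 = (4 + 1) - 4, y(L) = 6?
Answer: -1530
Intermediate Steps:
a = -8 (a = -5 - 3 = -8)
x(n) = 6 - n
w(I) = 6 (w(I) = 6*((4 + 1) - 4) = 6*(5 - 4) = 6*1 = 6)
-255*w(x(a)) = -255*6 = -1530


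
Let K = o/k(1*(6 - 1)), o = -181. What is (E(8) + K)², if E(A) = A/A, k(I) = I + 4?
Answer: 29584/81 ≈ 365.23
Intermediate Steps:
k(I) = 4 + I
E(A) = 1
K = -181/9 (K = -181/(4 + 1*(6 - 1)) = -181/(4 + 1*5) = -181/(4 + 5) = -181/9 ≈ -20.111)
(E(8) + K)² = (1 - 181/9)² = (-172/9)² = 29584/81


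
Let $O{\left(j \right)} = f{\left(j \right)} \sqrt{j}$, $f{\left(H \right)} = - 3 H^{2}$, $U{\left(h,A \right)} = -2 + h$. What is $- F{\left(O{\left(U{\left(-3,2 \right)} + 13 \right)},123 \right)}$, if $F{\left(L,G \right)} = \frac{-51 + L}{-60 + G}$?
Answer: $\frac{17}{21} + \frac{128 \sqrt{2}}{21} \approx 9.4295$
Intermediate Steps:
$O{\left(j \right)} = - 3 j^{\frac{5}{2}}$ ($O{\left(j \right)} = - 3 j^{2} \sqrt{j} = - 3 j^{\frac{5}{2}}$)
$F{\left(L,G \right)} = \frac{-51 + L}{-60 + G}$
$- F{\left(O{\left(U{\left(-3,2 \right)} + 13 \right)},123 \right)} = - \frac{-51 - 3 \left(\left(-2 - 3\right) + 13\right)^{\frac{5}{2}}}{-60 + 123} = - \frac{-51 - 3 \left(-5 + 13\right)^{\frac{5}{2}}}{63} = - \frac{-51 - 3 \cdot 8^{\frac{5}{2}}}{63} = - \frac{-51 - 3 \cdot 128 \sqrt{2}}{63} = - \frac{-51 - 384 \sqrt{2}}{63} = - (- \frac{17}{21} - \frac{128 \sqrt{2}}{21}) = \frac{17}{21} + \frac{128 \sqrt{2}}{21}$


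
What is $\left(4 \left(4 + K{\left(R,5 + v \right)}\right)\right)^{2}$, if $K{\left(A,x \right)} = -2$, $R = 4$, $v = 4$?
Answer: $64$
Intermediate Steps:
$\left(4 \left(4 + K{\left(R,5 + v \right)}\right)\right)^{2} = \left(4 \left(4 - 2\right)\right)^{2} = \left(4 \cdot 2\right)^{2} = 8^{2} = 64$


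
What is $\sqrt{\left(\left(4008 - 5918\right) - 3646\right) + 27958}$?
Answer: $\sqrt{22402} \approx 149.67$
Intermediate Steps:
$\sqrt{\left(\left(4008 - 5918\right) - 3646\right) + 27958} = \sqrt{\left(-1910 - 3646\right) + 27958} = \sqrt{-5556 + 27958} = \sqrt{22402}$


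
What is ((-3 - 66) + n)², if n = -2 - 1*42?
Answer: 12769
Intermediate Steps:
n = -44 (n = -2 - 42 = -44)
((-3 - 66) + n)² = ((-3 - 66) - 44)² = (-69 - 44)² = (-113)² = 12769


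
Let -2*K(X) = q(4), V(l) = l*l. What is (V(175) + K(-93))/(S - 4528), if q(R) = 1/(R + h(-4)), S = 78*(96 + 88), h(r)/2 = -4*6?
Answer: 2695001/864512 ≈ 3.1174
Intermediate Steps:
V(l) = l²
h(r) = -48 (h(r) = 2*(-4*6) = 2*(-24) = -48)
S = 14352 (S = 78*184 = 14352)
q(R) = 1/(-48 + R) (q(R) = 1/(R - 48) = 1/(-48 + R))
K(X) = 1/88 (K(X) = -1/(2*(-48 + 4)) = -½/(-44) = -½*(-1/44) = 1/88)
(V(175) + K(-93))/(S - 4528) = (175² + 1/88)/(14352 - 4528) = (30625 + 1/88)/9824 = (2695001/88)*(1/9824) = 2695001/864512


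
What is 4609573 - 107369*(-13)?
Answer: 6005370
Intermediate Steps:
4609573 - 107369*(-13) = 4609573 + 1395797 = 6005370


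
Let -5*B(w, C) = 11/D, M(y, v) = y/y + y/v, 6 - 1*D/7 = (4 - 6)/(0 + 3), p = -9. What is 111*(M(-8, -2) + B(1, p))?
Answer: 384837/700 ≈ 549.77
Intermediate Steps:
D = 140/3 (D = 42 - 7*(4 - 6)/(0 + 3) = 42 - (-14)/3 = 42 - 7*(-2/3) = 42 + 14/3 = 140/3 ≈ 46.667)
M(y, v) = 1 + y/v
B(w, C) = -33/700 (B(w, C) = -11/(5*140/3) = -11*3/(5*140) = -1/5*33/140 = -33/700)
111*(M(-8, -2) + B(1, p)) = 111*((-2 - 8)/(-2) - 33/700) = 111*(-1/2*(-10) - 33/700) = 111*(5 - 33/700) = 111*(3467/700) = 384837/700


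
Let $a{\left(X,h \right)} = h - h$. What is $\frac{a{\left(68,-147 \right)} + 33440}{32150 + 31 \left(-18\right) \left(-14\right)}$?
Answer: $\frac{16720}{19981} \approx 0.83679$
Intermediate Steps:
$a{\left(X,h \right)} = 0$
$\frac{a{\left(68,-147 \right)} + 33440}{32150 + 31 \left(-18\right) \left(-14\right)} = \frac{0 + 33440}{32150 + 31 \left(-18\right) \left(-14\right)} = \frac{33440}{32150 - -7812} = \frac{33440}{32150 + 7812} = \frac{33440}{39962} = 33440 \cdot \frac{1}{39962} = \frac{16720}{19981}$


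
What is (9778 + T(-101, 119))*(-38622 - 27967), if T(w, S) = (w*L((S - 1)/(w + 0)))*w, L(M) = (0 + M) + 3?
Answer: -1895322707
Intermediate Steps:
L(M) = 3 + M (L(M) = M + 3 = 3 + M)
T(w, S) = w**2*(3 + (-1 + S)/w) (T(w, S) = (w*(3 + (S - 1)/(w + 0)))*w = (w*(3 + (-1 + S)/w))*w = w**2*(3 + (-1 + S)/w))
(9778 + T(-101, 119))*(-38622 - 27967) = (9778 - 101*(-1 + 119 + 3*(-101)))*(-38622 - 27967) = (9778 - 101*(-1 + 119 - 303))*(-66589) = (9778 - 101*(-185))*(-66589) = (9778 + 18685)*(-66589) = 28463*(-66589) = -1895322707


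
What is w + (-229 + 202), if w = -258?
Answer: -285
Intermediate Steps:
w + (-229 + 202) = -258 + (-229 + 202) = -258 - 27 = -285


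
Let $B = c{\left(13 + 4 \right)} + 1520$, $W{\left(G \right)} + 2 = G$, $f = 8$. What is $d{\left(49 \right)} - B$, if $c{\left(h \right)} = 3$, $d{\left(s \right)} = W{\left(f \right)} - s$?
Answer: $-1566$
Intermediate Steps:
$W{\left(G \right)} = -2 + G$
$d{\left(s \right)} = 6 - s$ ($d{\left(s \right)} = \left(-2 + 8\right) - s = 6 - s$)
$B = 1523$ ($B = 3 + 1520 = 1523$)
$d{\left(49 \right)} - B = \left(6 - 49\right) - 1523 = -43 - 1523 = -1566$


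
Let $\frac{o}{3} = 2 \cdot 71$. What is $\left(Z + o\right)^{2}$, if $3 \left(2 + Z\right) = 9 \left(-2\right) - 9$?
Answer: $172225$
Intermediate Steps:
$o = 426$ ($o = 3 \cdot 2 \cdot 71 = 3 \cdot 142 = 426$)
$Z = -11$ ($Z = -2 + \frac{9 \left(-2\right) - 9}{3} = -2 + \frac{-18 - 9}{3} = -2 + \frac{1}{3} \left(-27\right) = -2 - 9 = -11$)
$\left(Z + o\right)^{2} = \left(-11 + 426\right)^{2} = 415^{2} = 172225$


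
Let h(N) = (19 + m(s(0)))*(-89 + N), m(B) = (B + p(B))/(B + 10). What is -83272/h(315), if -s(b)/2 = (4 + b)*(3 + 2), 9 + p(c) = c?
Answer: -1249080/74467 ≈ -16.774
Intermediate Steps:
p(c) = -9 + c
s(b) = -40 - 10*b (s(b) = -2*(4 + b)*(3 + 2) = -2*(4 + b)*5 = -2*(20 + 5*b) = -40 - 10*b)
m(B) = (-9 + 2*B)/(10 + B) (m(B) = (B + (-9 + B))/(B + 10) = (-9 + 2*B)/(10 + B))
h(N) = -58651/30 + 659*N/30 (h(N) = (19 + (-9 + 2*(-40 - 10*0))/(10 + (-40 - 10*0)))*(-89 + N) = (19 + (-9 + 2*(-40 + 0))/(10 + (-40 + 0)))*(-89 + N) = (19 + (-9 + 2*(-40))/(10 - 40))*(-89 + N) = (19 + (-9 - 80)/(-30))*(-89 + N) = (19 - 1/30*(-89))*(-89 + N) = (19 + 89/30)*(-89 + N) = 659*(-89 + N)/30 = -58651/30 + 659*N/30)
-83272/h(315) = -83272/(-58651/30 + (659/30)*315) = -83272/(-58651/30 + 13839/2) = -83272/74467/15 = -83272*15/74467 = -1249080/74467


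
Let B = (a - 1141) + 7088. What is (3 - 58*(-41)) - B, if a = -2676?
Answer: -890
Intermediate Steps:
B = 3271 (B = (-2676 - 1141) + 7088 = -3817 + 7088 = 3271)
(3 - 58*(-41)) - B = (3 - 58*(-41)) - 1*3271 = (3 + 2378) - 3271 = 2381 - 3271 = -890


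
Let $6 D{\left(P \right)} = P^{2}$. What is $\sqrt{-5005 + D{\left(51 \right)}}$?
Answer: $\frac{i \sqrt{18286}}{2} \approx 67.613 i$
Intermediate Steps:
$D{\left(P \right)} = \frac{P^{2}}{6}$
$\sqrt{-5005 + D{\left(51 \right)}} = \sqrt{-5005 + \frac{51^{2}}{6}} = \sqrt{-5005 + \frac{1}{6} \cdot 2601} = \sqrt{-5005 + \frac{867}{2}} = \sqrt{- \frac{9143}{2}} = \frac{i \sqrt{18286}}{2}$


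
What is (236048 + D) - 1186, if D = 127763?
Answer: 362625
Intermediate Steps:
(236048 + D) - 1186 = (236048 + 127763) - 1186 = 363811 - 1186 = 362625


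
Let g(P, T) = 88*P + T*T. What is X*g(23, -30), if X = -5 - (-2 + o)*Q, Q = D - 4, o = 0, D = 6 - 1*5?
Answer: -32164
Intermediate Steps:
D = 1 (D = 6 - 5 = 1)
g(P, T) = T² + 88*P (g(P, T) = 88*P + T² = T² + 88*P)
Q = -3 (Q = 1 - 4 = -3)
X = -11 (X = -5 - (-2 + 0)*(-3) = -5 - (-2)*(-3) = -5 - 1*6 = -5 - 6 = -11)
X*g(23, -30) = -11*((-30)² + 88*23) = -11*(900 + 2024) = -11*2924 = -32164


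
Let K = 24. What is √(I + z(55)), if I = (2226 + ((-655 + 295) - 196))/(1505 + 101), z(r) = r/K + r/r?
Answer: √402192186/9636 ≈ 2.0812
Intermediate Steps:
z(r) = 1 + r/24 (z(r) = r/24 + r/r = r*(1/24) + 1 = r/24 + 1 = 1 + r/24)
I = 835/803 (I = (2226 + (-360 - 196))/1606 = (2226 - 556)*(1/1606) = 1670*(1/1606) = 835/803 ≈ 1.0399)
√(I + z(55)) = √(835/803 + (1 + (1/24)*55)) = √(835/803 + (1 + 55/24)) = √(835/803 + 79/24) = √(83477/19272) = √402192186/9636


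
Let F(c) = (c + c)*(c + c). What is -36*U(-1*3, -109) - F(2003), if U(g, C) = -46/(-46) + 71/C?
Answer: -1749237292/109 ≈ -1.6048e+7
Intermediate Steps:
U(g, C) = 1 + 71/C (U(g, C) = -46*(-1/46) + 71/C = 1 + 71/C)
F(c) = 4*c² (F(c) = (2*c)*(2*c) = 4*c²)
-36*U(-1*3, -109) - F(2003) = -36*(71 - 109)/(-109) - 4*2003² = -(-36)*(-38)/109 - 4*4012009 = -36*38/109 - 1*16048036 = -1368/109 - 16048036 = -1749237292/109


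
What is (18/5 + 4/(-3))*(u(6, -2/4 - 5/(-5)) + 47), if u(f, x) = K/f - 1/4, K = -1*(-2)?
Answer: 1921/18 ≈ 106.72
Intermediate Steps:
K = 2
u(f, x) = -1/4 + 2/f (u(f, x) = 2/f - 1/4 = -1/4 + 2/f)
(18/5 + 4/(-3))*(u(6, -2/4 - 5/(-5)) + 47) = (18/5 + 4/(-3))*((1/4)*(8 - 1*6)/6 + 47) = (18*(1/5) + 4*(-1/3))*((1/4)*(1/6)*(8 - 6) + 47) = (18/5 - 4/3)*((1/4)*(1/6)*2 + 47) = 34*(1/12 + 47)/15 = (34/15)*(565/12) = 1921/18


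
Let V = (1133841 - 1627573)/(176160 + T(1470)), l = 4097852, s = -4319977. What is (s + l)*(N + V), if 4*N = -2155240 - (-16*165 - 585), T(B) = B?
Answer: 8491047971183825/71052 ≈ 1.1950e+11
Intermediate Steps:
N = -2152015/4 (N = (-2155240 - (-16*165 - 585))/4 = (-2155240 - (-2640 - 585))/4 = (-2155240 - 1*(-3225))/4 = (-2155240 + 3225)/4 = (¼)*(-2152015) = -2152015/4 ≈ -5.3800e+5)
V = -246866/88815 (V = (1133841 - 1627573)/(176160 + 1470) = -493732/177630 = -493732*1/177630 = -246866/88815 ≈ -2.7796)
(s + l)*(N + V) = (-4319977 + 4097852)*(-2152015/4 - 246866/88815) = -222125*(-191132199689/355260) = 8491047971183825/71052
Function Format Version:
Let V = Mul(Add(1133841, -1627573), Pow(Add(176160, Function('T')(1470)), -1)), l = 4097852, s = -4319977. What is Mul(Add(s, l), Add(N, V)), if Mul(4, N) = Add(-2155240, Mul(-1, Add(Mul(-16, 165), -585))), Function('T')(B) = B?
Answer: Rational(8491047971183825, 71052) ≈ 1.1950e+11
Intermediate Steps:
N = Rational(-2152015, 4) (N = Mul(Rational(1, 4), Add(-2155240, Mul(-1, Add(Mul(-16, 165), -585)))) = Mul(Rational(1, 4), Add(-2155240, Mul(-1, Add(-2640, -585)))) = Mul(Rational(1, 4), Add(-2155240, Mul(-1, -3225))) = Mul(Rational(1, 4), Add(-2155240, 3225)) = Mul(Rational(1, 4), -2152015) = Rational(-2152015, 4) ≈ -5.3800e+5)
V = Rational(-246866, 88815) (V = Mul(Add(1133841, -1627573), Pow(Add(176160, 1470), -1)) = Mul(-493732, Pow(177630, -1)) = Mul(-493732, Rational(1, 177630)) = Rational(-246866, 88815) ≈ -2.7796)
Mul(Add(s, l), Add(N, V)) = Mul(Add(-4319977, 4097852), Add(Rational(-2152015, 4), Rational(-246866, 88815))) = Mul(-222125, Rational(-191132199689, 355260)) = Rational(8491047971183825, 71052)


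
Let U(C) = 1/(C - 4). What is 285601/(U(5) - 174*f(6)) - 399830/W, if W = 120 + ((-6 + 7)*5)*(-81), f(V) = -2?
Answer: 44187391/19893 ≈ 2221.3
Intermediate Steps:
U(C) = 1/(-4 + C)
W = -285 (W = 120 + (1*5)*(-81) = 120 + 5*(-81) = 120 - 405 = -285)
285601/(U(5) - 174*f(6)) - 399830/W = 285601/(1/(-4 + 5) - 174*(-2)) - 399830/(-285) = 285601/(1/1 + 348) - 399830*(-1/285) = 285601/(1 + 348) + 79966/57 = 285601/349 + 79966/57 = 44187391/19893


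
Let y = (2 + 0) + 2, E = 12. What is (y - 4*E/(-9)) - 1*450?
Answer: -1322/3 ≈ -440.67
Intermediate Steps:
y = 4 (y = 2 + 2 = 4)
(y - 4*E/(-9)) - 1*450 = (4 - 48/(-9)) - 1*450 = (4 - 48*(-1)/9) - 450 = (4 - 4*(-4/3)) - 450 = (4 + 16/3) - 450 = 28/3 - 450 = -1322/3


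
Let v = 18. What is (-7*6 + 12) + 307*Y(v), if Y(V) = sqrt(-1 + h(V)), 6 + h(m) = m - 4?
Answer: -30 + 307*sqrt(7) ≈ 782.25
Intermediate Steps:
h(m) = -10 + m (h(m) = -6 + (m - 4) = -6 + (-4 + m) = -10 + m)
Y(V) = sqrt(-11 + V) (Y(V) = sqrt(-1 + (-10 + V)) = sqrt(-11 + V))
(-7*6 + 12) + 307*Y(v) = (-7*6 + 12) + 307*sqrt(-11 + 18) = (-42 + 12) + 307*sqrt(7) = -30 + 307*sqrt(7)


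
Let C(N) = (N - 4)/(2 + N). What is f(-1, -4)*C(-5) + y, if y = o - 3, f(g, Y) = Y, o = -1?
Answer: -16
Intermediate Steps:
y = -4 (y = -1 - 3 = -4)
C(N) = (-4 + N)/(2 + N)
f(-1, -4)*C(-5) + y = -4*(-4 - 5)/(2 - 5) - 4 = -4*(-9)/(-3) - 4 = -(-4)*(-9)/3 - 4 = -4*3 - 4 = -12 - 4 = -16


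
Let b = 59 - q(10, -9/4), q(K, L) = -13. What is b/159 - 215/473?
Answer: -1/583 ≈ -0.0017153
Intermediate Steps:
b = 72 (b = 59 - 1*(-13) = 59 + 13 = 72)
b/159 - 215/473 = 72/159 - 215/473 = 72*(1/159) - 215*1/473 = 24/53 - 5/11 = -1/583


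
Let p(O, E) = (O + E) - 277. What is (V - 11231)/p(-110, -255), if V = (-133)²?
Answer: -3229/321 ≈ -10.059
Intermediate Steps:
p(O, E) = -277 + E + O (p(O, E) = (E + O) - 277 = -277 + E + O)
V = 17689
(V - 11231)/p(-110, -255) = (17689 - 11231)/(-277 - 255 - 110) = 6458/(-642) = 6458*(-1/642) = -3229/321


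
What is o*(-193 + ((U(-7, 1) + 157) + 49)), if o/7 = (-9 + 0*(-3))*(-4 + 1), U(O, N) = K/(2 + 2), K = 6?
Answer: 5481/2 ≈ 2740.5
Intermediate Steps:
U(O, N) = 3/2 (U(O, N) = 6/(2 + 2) = 6/4 = (¼)*6 = 3/2)
o = 189 (o = 7*((-9 + 0*(-3))*(-4 + 1)) = 7*((-9 + 0)*(-3)) = 7*(-9*(-3)) = 7*27 = 189)
o*(-193 + ((U(-7, 1) + 157) + 49)) = 189*(-193 + ((3/2 + 157) + 49)) = 189*(-193 + (317/2 + 49)) = 189*(-193 + 415/2) = 189*(29/2) = 5481/2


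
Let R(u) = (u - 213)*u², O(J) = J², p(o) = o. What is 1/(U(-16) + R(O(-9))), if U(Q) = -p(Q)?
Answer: -1/866036 ≈ -1.1547e-6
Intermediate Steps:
U(Q) = -Q
R(u) = u²*(-213 + u) (R(u) = (-213 + u)*u² = u²*(-213 + u))
1/(U(-16) + R(O(-9))) = 1/(-1*(-16) + ((-9)²)²*(-213 + (-9)²)) = 1/(16 + 81²*(-213 + 81)) = 1/(16 + 6561*(-132)) = 1/(16 - 866052) = 1/(-866036) = -1/866036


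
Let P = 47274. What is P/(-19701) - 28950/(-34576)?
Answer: -177366979/113530296 ≈ -1.5623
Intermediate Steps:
P/(-19701) - 28950/(-34576) = 47274/(-19701) - 28950/(-34576) = 47274*(-1/19701) - 28950*(-1/34576) = -15758/6567 + 14475/17288 = -177366979/113530296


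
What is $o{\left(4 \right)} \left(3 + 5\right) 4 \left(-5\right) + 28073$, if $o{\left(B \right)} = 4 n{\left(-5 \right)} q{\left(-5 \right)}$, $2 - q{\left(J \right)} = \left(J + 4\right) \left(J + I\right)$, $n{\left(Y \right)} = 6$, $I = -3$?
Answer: $51113$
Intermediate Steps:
$q{\left(J \right)} = 2 - \left(-3 + J\right) \left(4 + J\right)$ ($q{\left(J \right)} = 2 - \left(J + 4\right) \left(J - 3\right) = 2 - \left(4 + J\right) \left(-3 + J\right) = 2 - \left(-3 + J\right) \left(4 + J\right)$)
$o{\left(B \right)} = -144$ ($o{\left(B \right)} = 4 \cdot 6 \left(14 - -5 - \left(-5\right)^{2}\right) = 24 \left(14 + 5 - 25\right) = 24 \left(-6\right) = -144$)
$o{\left(4 \right)} \left(3 + 5\right) 4 \left(-5\right) + 28073 = - 144 \left(3 + 5\right) 4 \left(-5\right) + 28073 = - 144 \cdot 8 \cdot 4 \left(-5\right) + 28073 = \left(-144\right) 32 \left(-5\right) + 28073 = \left(-4608\right) \left(-5\right) + 28073 = 23040 + 28073 = 51113$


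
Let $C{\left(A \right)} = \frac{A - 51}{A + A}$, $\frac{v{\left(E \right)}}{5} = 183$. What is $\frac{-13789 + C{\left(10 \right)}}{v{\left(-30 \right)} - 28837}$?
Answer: $\frac{275821}{558440} \approx 0.49391$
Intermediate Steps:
$v{\left(E \right)} = 915$ ($v{\left(E \right)} = 5 \cdot 183 = 915$)
$C{\left(A \right)} = \frac{-51 + A}{2 A}$
$\frac{-13789 + C{\left(10 \right)}}{v{\left(-30 \right)} - 28837} = \frac{-13789 + \frac{-51 + 10}{2 \cdot 10}}{915 - 28837} = \frac{-13789 + \frac{1}{2} \cdot \frac{1}{10} \left(-41\right)}{-27922} = \left(-13789 - \frac{41}{20}\right) \left(- \frac{1}{27922}\right) = \left(- \frac{275821}{20}\right) \left(- \frac{1}{27922}\right) = \frac{275821}{558440}$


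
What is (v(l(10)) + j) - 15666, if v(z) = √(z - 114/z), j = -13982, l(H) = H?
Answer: -29648 + I*√35/5 ≈ -29648.0 + 1.1832*I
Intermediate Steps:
(v(l(10)) + j) - 15666 = (√(10 - 114/10) - 13982) - 15666 = (√(10 - 114*⅒) - 13982) - 15666 = (√(10 - 57/5) - 13982) - 15666 = (√(-7/5) - 13982) - 15666 = (I*√35/5 - 13982) - 15666 = (-13982 + I*√35/5) - 15666 = -29648 + I*√35/5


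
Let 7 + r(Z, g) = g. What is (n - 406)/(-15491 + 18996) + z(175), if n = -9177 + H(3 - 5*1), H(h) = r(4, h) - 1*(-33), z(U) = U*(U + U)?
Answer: 214671691/3505 ≈ 61247.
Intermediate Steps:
r(Z, g) = -7 + g
z(U) = 2*U² (z(U) = U*(2*U) = 2*U²)
H(h) = 26 + h (H(h) = (-7 + h) - 1*(-33) = (-7 + h) + 33 = 26 + h)
n = -9153 (n = -9177 + (26 + (3 - 5*1)) = -9177 + (26 + (3 - 5)) = -9177 + (26 - 2) = -9177 + 24 = -9153)
(n - 406)/(-15491 + 18996) + z(175) = (-9153 - 406)/(-15491 + 18996) + 2*175² = -9559/3505 + 2*30625 = -9559*1/3505 + 61250 = -9559/3505 + 61250 = 214671691/3505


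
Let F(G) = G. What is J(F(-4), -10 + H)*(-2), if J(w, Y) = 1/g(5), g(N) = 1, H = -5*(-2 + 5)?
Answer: -2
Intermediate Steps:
H = -15 (H = -5*3 = -15)
J(w, Y) = 1 (J(w, Y) = 1/1 = 1)
J(F(-4), -10 + H)*(-2) = 1*(-2) = -2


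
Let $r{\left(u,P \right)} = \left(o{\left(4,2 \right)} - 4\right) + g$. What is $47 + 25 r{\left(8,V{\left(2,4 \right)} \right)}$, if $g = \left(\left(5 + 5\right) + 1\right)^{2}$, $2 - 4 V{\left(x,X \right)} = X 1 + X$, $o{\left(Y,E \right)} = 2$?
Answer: $3022$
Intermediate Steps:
$V{\left(x,X \right)} = \frac{1}{2} - \frac{X}{2}$ ($V{\left(x,X \right)} = \frac{1}{2} - \frac{X 1 + X}{4} = \frac{1}{2} - \frac{X + X}{4} = \frac{1}{2} - \frac{2 X}{4} = \frac{1}{2} - \frac{X}{2}$)
$g = 121$ ($g = \left(10 + 1\right)^{2} = 11^{2} = 121$)
$r{\left(u,P \right)} = 119$ ($r{\left(u,P \right)} = \left(2 - 4\right) + 121 = -2 + 121 = 119$)
$47 + 25 r{\left(8,V{\left(2,4 \right)} \right)} = 47 + 25 \cdot 119 = 47 + 2975 = 3022$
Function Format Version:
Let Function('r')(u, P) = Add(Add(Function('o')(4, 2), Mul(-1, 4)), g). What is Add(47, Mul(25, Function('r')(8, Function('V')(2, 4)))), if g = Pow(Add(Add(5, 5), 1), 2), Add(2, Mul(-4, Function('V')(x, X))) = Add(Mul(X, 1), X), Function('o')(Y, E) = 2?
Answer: 3022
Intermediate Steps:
Function('V')(x, X) = Add(Rational(1, 2), Mul(Rational(-1, 2), X)) (Function('V')(x, X) = Add(Rational(1, 2), Mul(Rational(-1, 4), Add(Mul(X, 1), X))) = Add(Rational(1, 2), Mul(Rational(-1, 4), Add(X, X))) = Add(Rational(1, 2), Mul(Rational(-1, 4), Mul(2, X))) = Add(Rational(1, 2), Mul(Rational(-1, 2), X)))
g = 121 (g = Pow(Add(10, 1), 2) = Pow(11, 2) = 121)
Function('r')(u, P) = 119 (Function('r')(u, P) = Add(Add(2, Mul(-1, 4)), 121) = Add(Add(2, -4), 121) = Add(-2, 121) = 119)
Add(47, Mul(25, Function('r')(8, Function('V')(2, 4)))) = Add(47, Mul(25, 119)) = Add(47, 2975) = 3022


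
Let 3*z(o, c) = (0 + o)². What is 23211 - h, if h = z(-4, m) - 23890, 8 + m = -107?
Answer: 141287/3 ≈ 47096.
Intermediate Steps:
m = -115 (m = -8 - 107 = -115)
z(o, c) = o²/3 (z(o, c) = (0 + o)²/3 = o²/3)
h = -71654/3 (h = (⅓)*(-4)² - 23890 = (⅓)*16 - 23890 = 16/3 - 23890 = -71654/3 ≈ -23885.)
23211 - h = 23211 - 1*(-71654/3) = 23211 + 71654/3 = 141287/3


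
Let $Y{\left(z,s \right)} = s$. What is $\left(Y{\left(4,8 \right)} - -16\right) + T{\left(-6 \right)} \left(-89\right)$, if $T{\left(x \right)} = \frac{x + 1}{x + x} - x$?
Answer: $- \frac{6565}{12} \approx -547.08$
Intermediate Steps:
$T{\left(x \right)} = - x + \frac{1 + x}{2 x}$ ($T{\left(x \right)} = \frac{1 + x}{2 x} - x = - x + \frac{1 + x}{2 x}$)
$\left(Y{\left(4,8 \right)} - -16\right) + T{\left(-6 \right)} \left(-89\right) = \left(8 - -16\right) + \left(\frac{1}{2} + \frac{1}{2 \left(-6\right)} - -6\right) \left(-89\right) = \left(8 + 16\right) + \left(\frac{1}{2} + \frac{1}{2} \left(- \frac{1}{6}\right) + 6\right) \left(-89\right) = 24 + \left(\frac{1}{2} - \frac{1}{12} + 6\right) \left(-89\right) = 24 + \frac{77}{12} \left(-89\right) = 24 - \frac{6853}{12} = - \frac{6565}{12}$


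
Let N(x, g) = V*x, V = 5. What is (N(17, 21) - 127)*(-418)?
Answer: 17556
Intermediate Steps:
N(x, g) = 5*x
(N(17, 21) - 127)*(-418) = (5*17 - 127)*(-418) = (85 - 127)*(-418) = -42*(-418) = 17556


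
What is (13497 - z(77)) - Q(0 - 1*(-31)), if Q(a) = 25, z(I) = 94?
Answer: 13378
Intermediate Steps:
(13497 - z(77)) - Q(0 - 1*(-31)) = (13497 - 1*94) - 1*25 = (13497 - 94) - 25 = 13403 - 25 = 13378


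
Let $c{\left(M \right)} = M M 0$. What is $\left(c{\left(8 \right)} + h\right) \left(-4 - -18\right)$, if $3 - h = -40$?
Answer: $602$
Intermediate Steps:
$h = 43$ ($h = 3 - -40 = 3 + 40 = 43$)
$c{\left(M \right)} = 0$ ($c{\left(M \right)} = M^{2} \cdot 0 = 0$)
$\left(c{\left(8 \right)} + h\right) \left(-4 - -18\right) = \left(0 + 43\right) \left(-4 - -18\right) = 43 \left(-4 + 18\right) = 43 \cdot 14 = 602$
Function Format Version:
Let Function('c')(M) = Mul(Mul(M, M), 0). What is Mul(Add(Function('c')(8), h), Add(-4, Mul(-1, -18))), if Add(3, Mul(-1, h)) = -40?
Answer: 602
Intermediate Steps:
h = 43 (h = Add(3, Mul(-1, -40)) = Add(3, 40) = 43)
Function('c')(M) = 0 (Function('c')(M) = Mul(Pow(M, 2), 0) = 0)
Mul(Add(Function('c')(8), h), Add(-4, Mul(-1, -18))) = Mul(Add(0, 43), Add(-4, Mul(-1, -18))) = Mul(43, Add(-4, 18)) = Mul(43, 14) = 602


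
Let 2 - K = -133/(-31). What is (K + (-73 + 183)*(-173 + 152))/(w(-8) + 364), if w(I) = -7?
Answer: -71681/11067 ≈ -6.4770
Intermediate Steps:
K = -71/31 (K = 2 - (-133)/(-31) = 2 - (-133)*(-1)/31 = 2 - 1*133/31 = 2 - 133/31 = -71/31 ≈ -2.2903)
(K + (-73 + 183)*(-173 + 152))/(w(-8) + 364) = (-71/31 + (-73 + 183)*(-173 + 152))/(-7 + 364) = (-71/31 + 110*(-21))/357 = (-71/31 - 2310)*(1/357) = -71681/31*1/357 = -71681/11067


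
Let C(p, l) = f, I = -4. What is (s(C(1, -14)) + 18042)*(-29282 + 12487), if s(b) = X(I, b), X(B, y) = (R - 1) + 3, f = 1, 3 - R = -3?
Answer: -303149750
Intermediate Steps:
R = 6 (R = 3 - 1*(-3) = 3 + 3 = 6)
C(p, l) = 1
X(B, y) = 8 (X(B, y) = (6 - 1) + 3 = 5 + 3 = 8)
s(b) = 8
(s(C(1, -14)) + 18042)*(-29282 + 12487) = (8 + 18042)*(-29282 + 12487) = 18050*(-16795) = -303149750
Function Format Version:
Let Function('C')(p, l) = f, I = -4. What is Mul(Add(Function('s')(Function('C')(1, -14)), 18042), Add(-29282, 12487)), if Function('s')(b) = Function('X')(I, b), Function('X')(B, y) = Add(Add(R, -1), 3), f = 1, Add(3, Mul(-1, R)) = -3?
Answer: -303149750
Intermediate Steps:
R = 6 (R = Add(3, Mul(-1, -3)) = Add(3, 3) = 6)
Function('C')(p, l) = 1
Function('X')(B, y) = 8 (Function('X')(B, y) = Add(Add(6, -1), 3) = Add(5, 3) = 8)
Function('s')(b) = 8
Mul(Add(Function('s')(Function('C')(1, -14)), 18042), Add(-29282, 12487)) = Mul(Add(8, 18042), Add(-29282, 12487)) = Mul(18050, -16795) = -303149750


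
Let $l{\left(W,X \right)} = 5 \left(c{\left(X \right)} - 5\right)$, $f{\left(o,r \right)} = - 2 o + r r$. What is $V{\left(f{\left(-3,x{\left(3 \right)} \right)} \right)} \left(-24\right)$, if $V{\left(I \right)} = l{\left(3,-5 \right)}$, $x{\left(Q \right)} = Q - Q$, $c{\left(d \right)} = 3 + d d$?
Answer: $-2760$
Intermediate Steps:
$c{\left(d \right)} = 3 + d^{2}$
$x{\left(Q \right)} = 0$
$f{\left(o,r \right)} = r^{2} - 2 o$ ($f{\left(o,r \right)} = - 2 o + r^{2} = r^{2} - 2 o$)
$l{\left(W,X \right)} = -10 + 5 X^{2}$ ($l{\left(W,X \right)} = 5 \left(\left(3 + X^{2}\right) - 5\right) = 5 \left(-2 + X^{2}\right) = -10 + 5 X^{2}$)
$V{\left(I \right)} = 115$ ($V{\left(I \right)} = -10 + 5 \left(-5\right)^{2} = -10 + 5 \cdot 25 = -10 + 125 = 115$)
$V{\left(f{\left(-3,x{\left(3 \right)} \right)} \right)} \left(-24\right) = 115 \left(-24\right) = -2760$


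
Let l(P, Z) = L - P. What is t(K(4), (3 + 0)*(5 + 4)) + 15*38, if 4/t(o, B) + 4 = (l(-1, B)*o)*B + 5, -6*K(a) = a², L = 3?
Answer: 163586/287 ≈ 569.99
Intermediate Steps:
l(P, Z) = 3 - P
K(a) = -a²/6
t(o, B) = 4/(1 + 4*B*o) (t(o, B) = 4/(-4 + (((3 - 1*(-1))*o)*B + 5)) = 4/(-4 + (((3 + 1)*o)*B + 5)) = 4/(-4 + ((4*o)*B + 5)) = 4/(-4 + (4*B*o + 5)) = 4/(-4 + (5 + 4*B*o)) = 4/(1 + 4*B*o))
t(K(4), (3 + 0)*(5 + 4)) + 15*38 = 4/(1 + 4*((3 + 0)*(5 + 4))*(-⅙*4²)) + 15*38 = 4/(1 + 4*(3*9)*(-⅙*16)) + 570 = 4/(1 + 4*27*(-8/3)) + 570 = 4/(1 - 288) + 570 = 4/(-287) + 570 = 4*(-1/287) + 570 = -4/287 + 570 = 163586/287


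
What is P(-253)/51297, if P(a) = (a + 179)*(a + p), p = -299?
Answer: 13616/17099 ≈ 0.79630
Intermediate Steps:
P(a) = (-299 + a)*(179 + a) (P(a) = (a + 179)*(a - 299) = (179 + a)*(-299 + a) = (-299 + a)*(179 + a))
P(-253)/51297 = (-53521 + (-253)**2 - 120*(-253))/51297 = (-53521 + 64009 + 30360)*(1/51297) = 40848*(1/51297) = 13616/17099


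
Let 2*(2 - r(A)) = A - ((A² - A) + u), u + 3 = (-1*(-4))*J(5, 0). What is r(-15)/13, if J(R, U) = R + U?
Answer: 138/13 ≈ 10.615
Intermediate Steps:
u = 17 (u = -3 + (-1*(-4))*(5 + 0) = -3 + 4*5 = -3 + 20 = 17)
r(A) = 21/2 + A²/2 - A (r(A) = 2 - (A - ((A² - A) + 17))/2 = 2 - (A - (17 + A² - A))/2 = 2 - (A + (-17 + A - A²))/2 = 2 - (-17 - A² + 2*A)/2 = 2 + (17/2 + A²/2 - A) = 21/2 + A²/2 - A)
r(-15)/13 = (21/2 + (½)*(-15)² - 1*(-15))/13 = (21/2 + (½)*225 + 15)*(1/13) = (21/2 + 225/2 + 15)*(1/13) = 138*(1/13) = 138/13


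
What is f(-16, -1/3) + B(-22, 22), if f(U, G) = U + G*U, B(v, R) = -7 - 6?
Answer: -71/3 ≈ -23.667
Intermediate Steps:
B(v, R) = -13
f(-16, -1/3) + B(-22, 22) = -16*(1 - 1/3) - 13 = -16*(1 + (⅓)*(-1)) - 13 = -16*(1 - ⅓) - 13 = -16*⅔ - 13 = -32/3 - 13 = -71/3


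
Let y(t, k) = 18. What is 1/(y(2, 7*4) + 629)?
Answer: 1/647 ≈ 0.0015456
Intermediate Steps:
1/(y(2, 7*4) + 629) = 1/(18 + 629) = 1/647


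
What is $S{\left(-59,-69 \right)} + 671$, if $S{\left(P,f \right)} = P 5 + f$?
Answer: $307$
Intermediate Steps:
$S{\left(P,f \right)} = f + 5 P$ ($S{\left(P,f \right)} = 5 P + f = f + 5 P$)
$S{\left(-59,-69 \right)} + 671 = \left(-69 + 5 \left(-59\right)\right) + 671 = \left(-69 - 295\right) + 671 = -364 + 671 = 307$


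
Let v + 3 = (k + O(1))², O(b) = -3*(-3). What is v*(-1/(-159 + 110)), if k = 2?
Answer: 118/49 ≈ 2.4082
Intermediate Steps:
O(b) = 9
v = 118 (v = -3 + (2 + 9)² = -3 + 11² = -3 + 121 = 118)
v*(-1/(-159 + 110)) = 118*(-1/(-159 + 110)) = 118*(-1/(-49)) = 118*(-1*(-1/49)) = 118*(1/49) = 118/49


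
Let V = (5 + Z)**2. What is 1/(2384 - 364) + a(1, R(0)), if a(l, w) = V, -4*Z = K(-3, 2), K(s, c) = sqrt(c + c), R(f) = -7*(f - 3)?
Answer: 20453/1010 ≈ 20.250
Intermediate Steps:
R(f) = 21 - 7*f (R(f) = -7*(-3 + f) = 21 - 7*f)
K(s, c) = sqrt(2)*sqrt(c) (K(s, c) = sqrt(2*c) = sqrt(2)*sqrt(c))
Z = -1/2 (Z = -sqrt(2)*sqrt(2)/4 = -1/4*2 = -1/2 ≈ -0.50000)
V = 81/4 (V = (5 - 1/2)**2 = (9/2)**2 = 81/4 ≈ 20.250)
a(l, w) = 81/4
1/(2384 - 364) + a(1, R(0)) = 1/(2384 - 364) + 81/4 = 1/2020 + 81/4 = 20453/1010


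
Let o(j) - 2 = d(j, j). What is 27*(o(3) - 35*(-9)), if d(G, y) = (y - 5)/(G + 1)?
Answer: 17091/2 ≈ 8545.5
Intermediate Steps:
d(G, y) = (-5 + y)/(1 + G)
o(j) = 2 + (-5 + j)/(1 + j)
27*(o(3) - 35*(-9)) = 27*(3*(-1 + 3)/(1 + 3) - 35*(-9)) = 27*(3*2/4 + 315) = 27*(3*(1/4)*2 + 315) = 27*(3/2 + 315) = 27*(633/2) = 17091/2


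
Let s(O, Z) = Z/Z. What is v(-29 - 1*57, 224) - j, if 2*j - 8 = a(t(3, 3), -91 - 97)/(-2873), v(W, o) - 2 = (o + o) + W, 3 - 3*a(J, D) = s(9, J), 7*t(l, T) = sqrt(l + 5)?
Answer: 3102841/8619 ≈ 360.00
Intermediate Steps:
t(l, T) = sqrt(5 + l)/7 (t(l, T) = sqrt(l + 5)/7 = sqrt(5 + l)/7)
s(O, Z) = 1
a(J, D) = 2/3 (a(J, D) = 1 - 1/3*1 = 1 - 1/3 = 2/3)
v(W, o) = 2 + W + 2*o (v(W, o) = 2 + ((o + o) + W) = 2 + (2*o + W) = 2 + (W + 2*o) = 2 + W + 2*o)
j = 34475/8619 (j = 4 + ((2/3)/(-2873))/2 = 4 + ((2/3)*(-1/2873))/2 = 4 + (1/2)*(-2/8619) = 4 - 1/8619 = 34475/8619 ≈ 3.9999)
v(-29 - 1*57, 224) - j = (2 + (-29 - 1*57) + 2*224) - 1*34475/8619 = (2 + (-29 - 57) + 448) - 34475/8619 = (2 - 86 + 448) - 34475/8619 = 364 - 34475/8619 = 3102841/8619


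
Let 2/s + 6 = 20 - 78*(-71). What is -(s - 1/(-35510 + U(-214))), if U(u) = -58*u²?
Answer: -1347227/3736049064 ≈ -0.00036060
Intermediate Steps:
s = 1/2776 (s = 2/(-6 + (20 - 78*(-71))) = 2/(-6 + (20 + 5538)) = 2/(-6 + 5558) = 2/5552 = 2*(1/5552) = 1/2776 ≈ 0.00036023)
-(s - 1/(-35510 + U(-214))) = -(1/2776 - 1/(-35510 - 58*(-214)²)) = -(1/2776 - 1/(-35510 - 58*45796)) = -(1/2776 - 1/(-35510 - 2656168)) = -(1/2776 - 1/(-2691678)) = -(1/2776 - 1*(-1/2691678)) = -(1/2776 + 1/2691678) = -1*1347227/3736049064 = -1347227/3736049064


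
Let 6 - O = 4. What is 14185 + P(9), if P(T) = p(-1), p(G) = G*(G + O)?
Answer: 14184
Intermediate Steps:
O = 2 (O = 6 - 1*4 = 6 - 4 = 2)
p(G) = G*(2 + G) (p(G) = G*(G + 2) = G*(2 + G))
P(T) = -1 (P(T) = -(2 - 1) = -1*1 = -1)
14185 + P(9) = 14185 - 1 = 14184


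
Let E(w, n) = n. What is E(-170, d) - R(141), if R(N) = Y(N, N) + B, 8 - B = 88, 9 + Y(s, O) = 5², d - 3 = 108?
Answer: 175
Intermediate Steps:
d = 111 (d = 3 + 108 = 111)
Y(s, O) = 16 (Y(s, O) = -9 + 5² = -9 + 25 = 16)
B = -80 (B = 8 - 1*88 = 8 - 88 = -80)
R(N) = -64 (R(N) = 16 - 80 = -64)
E(-170, d) - R(141) = 111 - 1*(-64) = 111 + 64 = 175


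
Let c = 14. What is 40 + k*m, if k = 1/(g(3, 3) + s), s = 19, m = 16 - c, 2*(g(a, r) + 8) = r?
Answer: 1004/25 ≈ 40.160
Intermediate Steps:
g(a, r) = -8 + r/2
m = 2 (m = 16 - 1*14 = 16 - 14 = 2)
k = 2/25 (k = 1/((-8 + (½)*3) + 19) = 1/((-8 + 3/2) + 19) = 1/(-13/2 + 19) = 1/(25/2) = 2/25 ≈ 0.080000)
40 + k*m = 40 + (2/25)*2 = 40 + 4/25 = 1004/25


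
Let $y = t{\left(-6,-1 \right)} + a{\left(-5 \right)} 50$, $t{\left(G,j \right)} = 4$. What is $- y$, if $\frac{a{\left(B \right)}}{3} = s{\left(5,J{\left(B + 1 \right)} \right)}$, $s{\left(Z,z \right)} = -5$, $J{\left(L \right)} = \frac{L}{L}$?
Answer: $746$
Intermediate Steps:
$J{\left(L \right)} = 1$
$a{\left(B \right)} = -15$ ($a{\left(B \right)} = 3 \left(-5\right) = -15$)
$y = -746$ ($y = 4 - 750 = -746$)
$- y = \left(-1\right) \left(-746\right) = 746$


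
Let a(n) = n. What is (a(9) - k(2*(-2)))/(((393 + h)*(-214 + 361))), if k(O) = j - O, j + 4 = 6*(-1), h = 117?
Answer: 1/4998 ≈ 0.00020008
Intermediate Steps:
j = -10 (j = -4 + 6*(-1) = -4 - 6 = -10)
k(O) = -10 - O
(a(9) - k(2*(-2)))/(((393 + h)*(-214 + 361))) = (9 - (-10 - 2*(-2)))/(((393 + 117)*(-214 + 361))) = (9 - (-10 - 1*(-4)))/((510*147)) = (9 - (-10 + 4))/74970 = (9 - 1*(-6))*(1/74970) = (9 + 6)*(1/74970) = 15*(1/74970) = 1/4998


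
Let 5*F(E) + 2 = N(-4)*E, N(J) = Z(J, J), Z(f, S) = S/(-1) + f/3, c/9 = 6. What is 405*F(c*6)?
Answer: 69822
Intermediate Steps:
c = 54 (c = 9*6 = 54)
Z(f, S) = -S + f/3 (Z(f, S) = S*(-1) + f*(1/3) = -S + f/3)
N(J) = -2*J/3 (N(J) = -J + J/3 = -2*J/3)
F(E) = -2/5 + 8*E/15 (F(E) = -2/5 + ((-2/3*(-4))*E)/5 = -2/5 + (8*E/3)/5 = -2/5 + 8*E/15)
405*F(c*6) = 405*(-2/5 + 8*(54*6)/15) = 405*(-2/5 + (8/15)*324) = 405*(-2/5 + 864/5) = 405*(862/5) = 69822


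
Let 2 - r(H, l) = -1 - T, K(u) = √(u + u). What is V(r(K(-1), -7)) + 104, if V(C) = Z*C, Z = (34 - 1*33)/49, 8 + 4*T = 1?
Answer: 20389/196 ≈ 104.03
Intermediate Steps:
T = -7/4 (T = -2 + (¼)*1 = -2 + ¼ = -7/4 ≈ -1.7500)
Z = 1/49 (Z = (34 - 33)*(1/49) = 1*(1/49) = 1/49 ≈ 0.020408)
K(u) = √2*√u (K(u) = √(2*u) = √2*√u)
r(H, l) = 5/4 (r(H, l) = 2 - (-1 - 1*(-7/4)) = 2 - (-1 + 7/4) = 2 - 1*¾ = 2 - ¾ = 5/4)
V(C) = C/49
V(r(K(-1), -7)) + 104 = (1/49)*(5/4) + 104 = 5/196 + 104 = 20389/196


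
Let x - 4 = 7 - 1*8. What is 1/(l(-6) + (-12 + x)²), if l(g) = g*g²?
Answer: -1/135 ≈ -0.0074074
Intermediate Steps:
x = 3 (x = 4 + (7 - 1*8) = 4 + (7 - 8) = 4 - 1 = 3)
l(g) = g³
1/(l(-6) + (-12 + x)²) = 1/((-6)³ + (-12 + 3)²) = 1/(-216 + (-9)²) = 1/(-216 + 81) = 1/(-135) = -1/135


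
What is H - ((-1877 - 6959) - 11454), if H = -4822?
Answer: 15468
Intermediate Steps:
H - ((-1877 - 6959) - 11454) = -4822 - ((-1877 - 6959) - 11454) = -4822 - (-8836 - 11454) = -4822 - 1*(-20290) = -4822 + 20290 = 15468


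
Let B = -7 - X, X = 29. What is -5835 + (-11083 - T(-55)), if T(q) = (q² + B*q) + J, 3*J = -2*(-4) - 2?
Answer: -21925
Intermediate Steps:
J = 2 (J = (-2*(-4) - 2)/3 = (8 - 2)/3 = (⅓)*6 = 2)
B = -36 (B = -7 - 1*29 = -7 - 29 = -36)
T(q) = 2 + q² - 36*q (T(q) = (q² - 36*q) + 2 = 2 + q² - 36*q)
-5835 + (-11083 - T(-55)) = -5835 + (-11083 - (2 + (-55)² - 36*(-55))) = -5835 + (-11083 - (2 + 3025 + 1980)) = -5835 + (-11083 - 1*5007) = -5835 + (-11083 - 5007) = -5835 - 16090 = -21925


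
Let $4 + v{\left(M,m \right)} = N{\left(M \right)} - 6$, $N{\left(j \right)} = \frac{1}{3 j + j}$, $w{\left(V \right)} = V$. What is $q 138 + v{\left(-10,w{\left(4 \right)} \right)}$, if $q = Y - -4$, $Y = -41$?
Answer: $- \frac{204641}{40} \approx -5116.0$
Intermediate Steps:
$N{\left(j \right)} = \frac{1}{4 j}$
$q = -37$ ($q = -41 - -4 = -41 + 4 = -37$)
$v{\left(M,m \right)} = -10 + \frac{1}{4 M}$ ($v{\left(M,m \right)} = -4 - \left(6 - \frac{1}{4 M}\right) = -10 + \frac{1}{4 M}$)
$q 138 + v{\left(-10,w{\left(4 \right)} \right)} = \left(-37\right) 138 - \left(10 - \frac{1}{4 \left(-10\right)}\right) = -5106 + \left(-10 + \frac{1}{4} \left(- \frac{1}{10}\right)\right) = -5106 - \frac{401}{40} = - \frac{204641}{40}$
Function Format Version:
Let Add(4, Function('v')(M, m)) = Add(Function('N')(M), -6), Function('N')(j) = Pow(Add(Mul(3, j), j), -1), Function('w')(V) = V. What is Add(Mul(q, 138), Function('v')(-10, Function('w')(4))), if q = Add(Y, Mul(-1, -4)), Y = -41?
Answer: Rational(-204641, 40) ≈ -5116.0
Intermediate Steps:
Function('N')(j) = Mul(Rational(1, 4), Pow(j, -1)) (Function('N')(j) = Pow(Mul(4, j), -1) = Mul(Rational(1, 4), Pow(j, -1)))
q = -37 (q = Add(-41, Mul(-1, -4)) = Add(-41, 4) = -37)
Function('v')(M, m) = Add(-10, Mul(Rational(1, 4), Pow(M, -1))) (Function('v')(M, m) = Add(-4, Add(Mul(Rational(1, 4), Pow(M, -1)), -6)) = Add(-4, Add(-6, Mul(Rational(1, 4), Pow(M, -1)))) = Add(-10, Mul(Rational(1, 4), Pow(M, -1))))
Add(Mul(q, 138), Function('v')(-10, Function('w')(4))) = Add(Mul(-37, 138), Add(-10, Mul(Rational(1, 4), Pow(-10, -1)))) = Add(-5106, Add(-10, Mul(Rational(1, 4), Rational(-1, 10)))) = Add(-5106, Add(-10, Rational(-1, 40))) = Add(-5106, Rational(-401, 40)) = Rational(-204641, 40)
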